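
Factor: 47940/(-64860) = -1*17^1*23^(-1) = -17/23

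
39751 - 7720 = 32031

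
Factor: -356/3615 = -1*2^2*3^(-1)*5^(-1)*89^1*241^(-1)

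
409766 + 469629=879395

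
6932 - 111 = 6821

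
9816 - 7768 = 2048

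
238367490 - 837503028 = -599135538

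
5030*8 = 40240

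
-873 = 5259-6132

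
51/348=17/116 ≈ 0.147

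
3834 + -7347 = -3513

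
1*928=928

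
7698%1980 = 1758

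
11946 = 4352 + 7594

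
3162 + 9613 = 12775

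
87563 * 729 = 63833427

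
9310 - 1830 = 7480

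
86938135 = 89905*967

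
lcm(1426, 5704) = 5704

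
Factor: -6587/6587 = -1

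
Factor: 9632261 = 9632261^1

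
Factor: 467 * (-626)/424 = -1 * 2^(-2) * 53^(-1) * 313^1 * 467^1 = -146171/212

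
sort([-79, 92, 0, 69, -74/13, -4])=[-79, -74/13, -4, 0, 69, 92]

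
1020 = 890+130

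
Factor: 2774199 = 3^1*419^1*2207^1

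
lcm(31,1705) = 1705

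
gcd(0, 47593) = 47593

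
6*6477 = 38862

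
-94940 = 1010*(-94)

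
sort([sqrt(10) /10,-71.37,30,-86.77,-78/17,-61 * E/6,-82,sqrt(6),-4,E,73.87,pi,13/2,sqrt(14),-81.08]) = [-86.77,-82,-81.08,-71.37,-61 * E/6,-78/17,-4,sqrt(10) /10,sqrt(6),E,pi,sqrt(14),13/2,30,73.87]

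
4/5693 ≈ 0.000703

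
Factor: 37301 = 11^1*3391^1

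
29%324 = 29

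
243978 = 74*3297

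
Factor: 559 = 13^1*43^1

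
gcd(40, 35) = 5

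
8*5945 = 47560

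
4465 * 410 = 1830650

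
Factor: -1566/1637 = -1 * 2^1 * 3^3 * 29^1 * 1637^(-1)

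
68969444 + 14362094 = 83331538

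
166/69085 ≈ 0.00240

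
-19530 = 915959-935489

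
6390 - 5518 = 872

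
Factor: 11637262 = 2^1*7^1*13^1*43^1*1487^1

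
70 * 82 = 5740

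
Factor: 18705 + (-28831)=-1 * 2^1 * 61^1 * 83^1=-10126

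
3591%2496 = 1095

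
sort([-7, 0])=[-7, 0]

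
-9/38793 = -3/12931 ≈ -0.000232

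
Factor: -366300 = -1*2^2*3^2*5^2*11^1*37^1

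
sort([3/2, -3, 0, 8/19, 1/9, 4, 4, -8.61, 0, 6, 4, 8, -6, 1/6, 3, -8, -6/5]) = [-8.61, -8, -6, -3, -6/5, 0, 0, 1/9, 1/6, 8/19, 3/2, 3, 4, 4, 4, 6, 8]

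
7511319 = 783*9593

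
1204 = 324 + 880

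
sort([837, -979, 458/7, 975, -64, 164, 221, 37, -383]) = [-979, -383, -64, 37, 458/7, 164, 221, 837, 975]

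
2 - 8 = -6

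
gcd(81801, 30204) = 9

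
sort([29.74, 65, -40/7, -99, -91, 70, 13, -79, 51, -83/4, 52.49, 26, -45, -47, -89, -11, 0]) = [-99, -91, -89, -79, -47, -45, -83/4, -11, -40/7, 0, 13, 26, 29.74, 51, 52.49, 65, 70]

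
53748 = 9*5972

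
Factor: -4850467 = -1*4850467^1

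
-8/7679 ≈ -0.00104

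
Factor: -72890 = -1*2^1*5^1*37^1*197^1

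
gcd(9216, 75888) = 144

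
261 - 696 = -435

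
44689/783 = 1541/27 ≈ 57.07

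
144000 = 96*1500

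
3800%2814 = 986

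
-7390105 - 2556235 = -9946340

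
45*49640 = 2233800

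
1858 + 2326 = 4184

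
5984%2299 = 1386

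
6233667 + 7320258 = 13553925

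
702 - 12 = 690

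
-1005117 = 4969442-5974559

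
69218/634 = 34609/317 ≈ 109.18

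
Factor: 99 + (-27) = 2^3*3^2 = 72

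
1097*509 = 558373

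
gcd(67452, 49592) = 4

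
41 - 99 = -58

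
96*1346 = 129216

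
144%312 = 144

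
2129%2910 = 2129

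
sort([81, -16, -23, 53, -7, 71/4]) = [-23, -16, -7, 71/4, 53, 81]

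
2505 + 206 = 2711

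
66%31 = 4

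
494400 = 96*5150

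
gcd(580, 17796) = 4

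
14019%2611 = 964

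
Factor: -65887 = -1*41^1*1607^1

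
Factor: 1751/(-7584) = -1*2^(-5)*3^(-1)*17^1*79^(-1)*103^1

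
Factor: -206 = -1 * 2^1 * 103^1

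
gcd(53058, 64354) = 2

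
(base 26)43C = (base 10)2794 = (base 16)AEA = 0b101011101010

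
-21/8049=-7/2683 ≈ -0.00261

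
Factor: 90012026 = 2^1 * 13^1 * 337^1 * 10273^1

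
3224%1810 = 1414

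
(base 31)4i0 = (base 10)4402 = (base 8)10462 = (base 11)3342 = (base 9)6031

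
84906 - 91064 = -6158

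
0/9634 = 0 = 0.00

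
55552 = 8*6944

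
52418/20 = 26209/10 = 2620.90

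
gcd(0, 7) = 7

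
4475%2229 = 17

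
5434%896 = 58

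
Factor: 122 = 2^1 * 61^1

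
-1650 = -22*75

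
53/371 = 1/7 ≈ 0.143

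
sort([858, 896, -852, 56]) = [-852, 56, 858, 896]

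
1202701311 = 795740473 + 406960838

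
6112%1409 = 476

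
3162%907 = 441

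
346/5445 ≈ 0.0635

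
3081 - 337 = 2744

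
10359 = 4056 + 6303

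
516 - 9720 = -9204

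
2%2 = 0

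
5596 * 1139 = 6373844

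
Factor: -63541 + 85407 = 2^1*13^1*29^2 = 21866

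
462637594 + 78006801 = 540644395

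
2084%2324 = 2084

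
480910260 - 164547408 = 316362852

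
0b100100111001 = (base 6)14533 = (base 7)6612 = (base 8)4471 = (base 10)2361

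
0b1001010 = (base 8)112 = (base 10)74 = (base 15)4e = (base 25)2o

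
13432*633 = 8502456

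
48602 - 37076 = 11526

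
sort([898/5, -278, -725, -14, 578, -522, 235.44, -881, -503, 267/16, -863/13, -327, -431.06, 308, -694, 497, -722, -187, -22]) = [-881, -725, -722, -694, -522, -503, -431.06, -327, -278, -187, -863/13, -22, -14, 267/16, 898/5, 235.44, 308, 497, 578]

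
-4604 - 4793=-9397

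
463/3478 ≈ 0.133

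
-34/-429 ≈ 0.0793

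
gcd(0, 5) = 5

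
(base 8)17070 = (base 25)c9b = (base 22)fle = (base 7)31361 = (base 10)7736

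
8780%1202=366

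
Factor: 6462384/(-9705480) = -1*2^1*5^(-1)*43^1*101^1*2609^(-1) = -8686/13045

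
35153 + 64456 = 99609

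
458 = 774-316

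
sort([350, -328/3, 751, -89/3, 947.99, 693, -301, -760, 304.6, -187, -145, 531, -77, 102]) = [-760, -301, -187, -145, -328/3, -77, -89/3, 102, 304.6, 350, 531, 693, 751, 947.99]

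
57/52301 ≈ 0.00109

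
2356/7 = 336+4/7 ≈ 336.57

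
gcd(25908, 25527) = 381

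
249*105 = 26145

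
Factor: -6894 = -1 * 2^1 * 3^2 * 383^1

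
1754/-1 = -1754 = -1754.00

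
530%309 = 221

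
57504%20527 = 16450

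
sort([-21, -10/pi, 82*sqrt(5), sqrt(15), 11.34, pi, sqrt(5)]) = [-21, -10/pi, sqrt(5), pi, sqrt(15), 11.34, 82*sqrt(5)]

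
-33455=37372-70827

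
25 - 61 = -36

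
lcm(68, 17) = 68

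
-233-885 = -1118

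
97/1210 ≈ 0.0802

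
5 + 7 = 12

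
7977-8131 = -154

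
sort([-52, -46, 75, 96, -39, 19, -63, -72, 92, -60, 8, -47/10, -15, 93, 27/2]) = [-72, -63, -60, -52, -46, -39, -15, -47/10, 8, 27/2, 19, 75, 92, 93, 96]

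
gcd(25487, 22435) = 7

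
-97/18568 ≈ -0.00522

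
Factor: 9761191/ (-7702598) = -1 * 2^ (-1) * 11^2 * 17^ (-1) * 80671^1 * 226547^ (-1)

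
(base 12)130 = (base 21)8c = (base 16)b4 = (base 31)5p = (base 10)180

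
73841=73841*1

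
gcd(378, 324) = 54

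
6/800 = 3/400 = 0.0075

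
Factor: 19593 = 3^2 * 7^1 * 311^1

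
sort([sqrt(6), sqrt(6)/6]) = [sqrt(6)/6, sqrt(6)]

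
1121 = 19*59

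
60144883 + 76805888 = 136950771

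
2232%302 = 118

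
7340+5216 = 12556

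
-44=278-322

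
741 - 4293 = -3552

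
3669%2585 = 1084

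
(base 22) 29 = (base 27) 1q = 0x35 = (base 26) 21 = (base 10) 53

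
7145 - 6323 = 822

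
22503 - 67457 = -44954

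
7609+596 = 8205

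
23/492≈0.0467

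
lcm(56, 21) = 168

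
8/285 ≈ 0.0281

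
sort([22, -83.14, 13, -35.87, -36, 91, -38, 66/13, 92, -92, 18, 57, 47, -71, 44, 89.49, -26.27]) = [-92, -83.14, -71, -38, -36, -35.87, -26.27, 66/13, 13, 18, 22, 44, 47, 57, 89.49, 91, 92]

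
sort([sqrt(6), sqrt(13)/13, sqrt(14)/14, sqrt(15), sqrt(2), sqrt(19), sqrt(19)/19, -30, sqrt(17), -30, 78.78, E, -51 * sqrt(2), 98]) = [-51 * sqrt(2), -30, -30, sqrt(19)/19, sqrt(14)/14, sqrt(13)/13, sqrt(2), sqrt(6), E, sqrt(15), sqrt(17), sqrt(19), 78.78, 98]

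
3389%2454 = 935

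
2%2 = 0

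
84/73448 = 21/18362 ≈ 0.00114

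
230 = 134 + 96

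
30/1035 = 2/69≈0.0290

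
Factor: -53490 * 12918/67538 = -1 * 2^1 * 3^2 * 5^1 * 1783^1 * 2153^1 * 33769^(-1) = -345491910/33769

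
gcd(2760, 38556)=12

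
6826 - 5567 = 1259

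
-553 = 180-733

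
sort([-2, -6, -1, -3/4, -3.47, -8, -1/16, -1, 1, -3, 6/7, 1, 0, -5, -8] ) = [-8, -8, -6, -5, -3.47, -3, -2, -1, -1, -3/4, -1/16, 0, 6/7, 1, 1] 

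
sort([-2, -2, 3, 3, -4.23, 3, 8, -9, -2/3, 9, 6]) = [-9, -4.23, -2, -2, -2/3, 3, 3, 3, 6, 8, 9]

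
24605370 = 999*24630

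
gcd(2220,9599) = 1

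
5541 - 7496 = -1955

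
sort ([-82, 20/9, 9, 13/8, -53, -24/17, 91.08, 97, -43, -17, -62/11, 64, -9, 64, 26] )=[-82, -53, -43, -17, -9, -62/11, -24/17, 13/8, 20/9, 9, 26, 64, 64, 91.08, 97] 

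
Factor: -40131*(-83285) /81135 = 3^(-1)*7^3*13^1*601^(-1)*16657^1 = 74273563/1803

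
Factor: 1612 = 2^2*13^1*31^1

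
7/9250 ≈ 0.000757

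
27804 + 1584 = 29388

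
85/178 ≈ 0.478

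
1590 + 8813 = 10403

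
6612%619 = 422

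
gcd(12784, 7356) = 4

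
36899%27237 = 9662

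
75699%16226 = 10795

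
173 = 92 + 81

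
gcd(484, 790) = 2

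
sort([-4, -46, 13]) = [-46, -4, 13]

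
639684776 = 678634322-38949546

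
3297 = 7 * 471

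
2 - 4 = -2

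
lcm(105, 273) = 1365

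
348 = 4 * 87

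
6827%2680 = 1467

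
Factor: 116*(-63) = -1*2^2*3^2*7^1*29^1 = -7308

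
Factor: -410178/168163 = -1*2^1*3^1*137^1*337^(-1) = -822/337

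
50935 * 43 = 2190205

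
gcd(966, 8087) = 1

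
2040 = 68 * 30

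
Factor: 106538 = 2^1 * 53269^1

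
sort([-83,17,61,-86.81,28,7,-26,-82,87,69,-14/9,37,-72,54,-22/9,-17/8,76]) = [-86.81,-83,-82,-72,-26,-22/9,-17/8,-14/9,7,17,28,37,54,61,69,76,87]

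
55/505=11/101 ≈ 0.109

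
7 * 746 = 5222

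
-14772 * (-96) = 1418112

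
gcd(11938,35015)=47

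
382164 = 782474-400310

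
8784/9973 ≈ 0.881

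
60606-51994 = 8612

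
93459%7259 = 6351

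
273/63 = 4 + 1/3 ≈ 4.33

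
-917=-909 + -8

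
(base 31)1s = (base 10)59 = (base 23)2d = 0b111011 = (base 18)35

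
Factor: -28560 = -1 * 2^4 * 3^1 * 5^1 * 7^1 * 17^1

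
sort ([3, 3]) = [3, 3]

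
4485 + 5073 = 9558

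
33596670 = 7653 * 4390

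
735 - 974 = -239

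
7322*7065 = 51729930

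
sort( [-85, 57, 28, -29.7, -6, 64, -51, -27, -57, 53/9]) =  [-85, -57, -51, -29.7, -27, -6, 53/9, 28, 57, 64]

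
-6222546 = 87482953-93705499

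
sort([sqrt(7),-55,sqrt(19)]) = [-55,sqrt(7),sqrt(19)]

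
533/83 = 6 + 35/83 ≈ 6.42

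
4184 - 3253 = 931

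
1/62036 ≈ 0.0000161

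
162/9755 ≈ 0.0166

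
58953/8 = 7369 + 1/8 ≈ 7369.13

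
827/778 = 1 + 49/778 ≈ 1.06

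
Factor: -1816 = -1*2^3*227^1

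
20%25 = 20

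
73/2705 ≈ 0.0270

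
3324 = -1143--4467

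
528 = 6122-5594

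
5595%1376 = 91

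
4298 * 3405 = 14634690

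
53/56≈0.946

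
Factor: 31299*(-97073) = -1*3^1*10433^1*97073^1 = -3038287827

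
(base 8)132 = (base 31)2s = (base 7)156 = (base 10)90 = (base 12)76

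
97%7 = 6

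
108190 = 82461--25729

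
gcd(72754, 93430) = 2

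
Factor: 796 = 2^2 * 199^1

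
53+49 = 102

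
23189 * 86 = 1994254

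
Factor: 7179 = 3^1 * 2393^1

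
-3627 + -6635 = -10262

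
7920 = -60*(-132)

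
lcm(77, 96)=7392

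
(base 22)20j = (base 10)987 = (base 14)507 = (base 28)177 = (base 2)1111011011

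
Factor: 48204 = 2^2*3^2*13^1*103^1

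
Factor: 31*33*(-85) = -1*3^1*5^1*11^1*17^1*31^1 = -86955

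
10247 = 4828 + 5419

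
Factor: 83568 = 2^4*3^1*1741^1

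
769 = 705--64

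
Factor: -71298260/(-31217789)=2^2 * 5^1 * 11^1 * 19^1 * 37^1 * 461^1 * 31217789^(-1)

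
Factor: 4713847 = 431^1*10937^1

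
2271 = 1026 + 1245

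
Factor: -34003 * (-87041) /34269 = 3^(-1) * 37^1 * 919^1 * 11423^(-1) * 87041^1 = 2959655123/34269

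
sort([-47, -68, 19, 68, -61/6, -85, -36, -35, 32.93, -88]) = [-88, -85, -68, -47, -36, -35, -61/6, 19, 32.93, 68]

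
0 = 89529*0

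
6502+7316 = 13818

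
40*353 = 14120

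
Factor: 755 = 5^1*151^1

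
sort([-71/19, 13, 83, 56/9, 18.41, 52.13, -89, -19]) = [-89, -19, -71/19, 56/9, 13, 18.41, 52.13, 83]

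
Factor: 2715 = 3^1*5^1*181^1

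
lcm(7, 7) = 7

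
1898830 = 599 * 3170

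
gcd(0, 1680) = 1680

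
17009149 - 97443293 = -80434144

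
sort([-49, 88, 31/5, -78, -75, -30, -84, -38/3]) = [-84, -78, -75, -49, -30, -38/3, 31/5, 88]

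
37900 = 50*758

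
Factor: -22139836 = -1 * 2^2 * 41^1 * 134999^1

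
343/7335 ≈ 0.0468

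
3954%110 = 104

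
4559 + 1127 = 5686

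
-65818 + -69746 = -135564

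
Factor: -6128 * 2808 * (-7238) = 2^8 * 3^3 * 7^1 * 11^1 * 13^1 * 47^1 * 383^1 = 124547334912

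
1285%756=529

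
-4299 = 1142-5441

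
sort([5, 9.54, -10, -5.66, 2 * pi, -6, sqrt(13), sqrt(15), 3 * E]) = [-10, -6, -5.66, sqrt(13), sqrt(15), 5, 2 * pi, 3 * E, 9.54]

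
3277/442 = 7+183/442 ≈ 7.41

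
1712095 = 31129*55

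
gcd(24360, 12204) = 12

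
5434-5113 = 321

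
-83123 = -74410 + -8713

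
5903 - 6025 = -122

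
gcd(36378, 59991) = 3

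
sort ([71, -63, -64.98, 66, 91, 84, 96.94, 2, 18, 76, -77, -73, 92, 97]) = [-77, -73, -64.98, -63, 2, 18, 66, 71, 76, 84, 91, 92, 96.94, 97]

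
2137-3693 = -1556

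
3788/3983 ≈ 0.951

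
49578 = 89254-39676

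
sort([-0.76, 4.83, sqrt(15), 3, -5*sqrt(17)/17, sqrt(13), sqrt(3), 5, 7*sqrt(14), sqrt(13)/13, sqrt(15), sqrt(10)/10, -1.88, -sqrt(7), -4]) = [-4, -sqrt(7), -1.88, -5*sqrt(17)/17, -0.76, sqrt(13)/13, sqrt(10)/10, sqrt(3), 3, sqrt(13), sqrt(15), sqrt(15), 4.83, 5, 7*sqrt(14)]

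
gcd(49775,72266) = 1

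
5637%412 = 281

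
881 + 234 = 1115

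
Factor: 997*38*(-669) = -1*2^1*3^1*19^1*223^1*997^1 = -25345734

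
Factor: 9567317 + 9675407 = 2^2 * 1033^1 * 4657^1 = 19242724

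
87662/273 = 321+29/273≈321.11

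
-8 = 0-8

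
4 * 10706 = 42824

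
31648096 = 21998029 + 9650067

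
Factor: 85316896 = 2^5 * 7^1 * 380879^1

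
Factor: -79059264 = -1*2^6*3^1*47^1*8761^1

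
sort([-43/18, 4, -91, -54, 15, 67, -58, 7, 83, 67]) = [-91, -58, -54, -43/18, 4, 7, 15, 67, 67, 83]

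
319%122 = 75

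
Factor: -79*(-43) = 43^1*79^1 = 3397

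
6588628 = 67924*97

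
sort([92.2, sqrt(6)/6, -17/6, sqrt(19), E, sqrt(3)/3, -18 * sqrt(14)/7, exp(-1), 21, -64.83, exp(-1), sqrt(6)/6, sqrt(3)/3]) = [-64.83, -18 * sqrt(14)/7, -17/6, exp(-1), exp(-1), sqrt(6)/6, sqrt(6)/6, sqrt(3)/3, sqrt(3)/3, E, sqrt(19), 21, 92.2]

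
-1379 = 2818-4197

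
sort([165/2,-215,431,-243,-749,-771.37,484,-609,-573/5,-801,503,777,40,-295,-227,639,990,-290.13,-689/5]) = [-801,-771.37,-749,-609,-295,-290.13,-243,-227,-215,-689/5,-573/5,40,165/2,431,484,503,639,777,990]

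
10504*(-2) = -21008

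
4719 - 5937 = -1218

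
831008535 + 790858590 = 1621867125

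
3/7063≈0.000425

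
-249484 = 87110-336594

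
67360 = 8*8420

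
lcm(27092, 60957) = 243828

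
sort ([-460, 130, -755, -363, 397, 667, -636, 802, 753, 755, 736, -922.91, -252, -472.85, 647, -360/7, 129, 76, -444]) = [-922.91, -755, -636, -472.85, -460, -444, -363, -252, -360/7, 76, 129, 130, 397, 647, 667, 736, 753, 755, 802]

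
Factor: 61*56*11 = 2^3*7^1*11^1*61^1 = 37576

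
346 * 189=65394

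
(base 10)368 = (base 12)268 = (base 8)560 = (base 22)gg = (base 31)br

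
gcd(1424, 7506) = 2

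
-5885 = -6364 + 479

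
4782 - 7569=-2787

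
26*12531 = 325806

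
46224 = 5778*8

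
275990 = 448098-172108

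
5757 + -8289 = -2532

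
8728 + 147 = 8875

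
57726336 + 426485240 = 484211576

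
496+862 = 1358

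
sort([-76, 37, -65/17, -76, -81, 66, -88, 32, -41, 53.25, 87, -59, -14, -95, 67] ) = [-95, -88, -81, -76, -76, -59, -41, -14, -65/17, 32, 37, 53.25, 66, 67, 87] 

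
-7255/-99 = 73 + 28/99 ≈ 73.28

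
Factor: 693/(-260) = -1 * 2^(-2) * 3^2 * 5^(-1) * 7^1 * 11^1 * 13^(-1)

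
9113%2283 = 2264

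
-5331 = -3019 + -2312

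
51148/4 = 12787 = 12787.00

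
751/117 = 6 + 49/117 ≈ 6.42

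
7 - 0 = 7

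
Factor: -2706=-1*2^1*3^1*11^1*41^1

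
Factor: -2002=-1*2^1*7^1*11^1*13^1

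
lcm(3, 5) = 15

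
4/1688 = 1/422 ≈ 0.00237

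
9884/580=17+6/145 ≈ 17.04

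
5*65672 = 328360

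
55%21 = 13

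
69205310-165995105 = -96789795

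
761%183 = 29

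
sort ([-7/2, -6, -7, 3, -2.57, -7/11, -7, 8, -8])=[-8, -7, -7, -6, -7/2, -2.57, -7/11, 3, 8]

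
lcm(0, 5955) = 0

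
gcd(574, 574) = 574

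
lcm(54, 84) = 756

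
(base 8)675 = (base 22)k5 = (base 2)110111101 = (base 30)ep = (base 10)445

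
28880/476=60 + 80/119 ≈ 60.67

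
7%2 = 1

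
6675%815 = 155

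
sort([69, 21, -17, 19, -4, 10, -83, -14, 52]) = [-83, -17, -14, -4, 10, 19, 21, 52, 69]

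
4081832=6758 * 604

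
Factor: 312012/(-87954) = -1*2^1*3^5*137^(-1) = -486/137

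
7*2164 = 15148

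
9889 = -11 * (-899) 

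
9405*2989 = 28111545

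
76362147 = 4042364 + 72319783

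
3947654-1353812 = 2593842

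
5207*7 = 36449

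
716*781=559196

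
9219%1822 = 109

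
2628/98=1314/49 ≈ 26.82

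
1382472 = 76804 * 18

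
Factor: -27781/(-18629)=1433^(-1) * 2137^1=2137/1433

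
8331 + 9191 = 17522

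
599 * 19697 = 11798503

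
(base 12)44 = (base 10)52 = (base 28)1o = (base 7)103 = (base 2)110100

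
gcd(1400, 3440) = 40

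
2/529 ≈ 0.00378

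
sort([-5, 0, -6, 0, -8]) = [-8, -6, -5, 0, 0]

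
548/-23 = -23-19/23 ≈ -23.83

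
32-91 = -59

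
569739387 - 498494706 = 71244681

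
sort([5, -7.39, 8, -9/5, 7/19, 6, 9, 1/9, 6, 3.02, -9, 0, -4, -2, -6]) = [-9, -7.39, -6, -4, -2, -9/5, 0, 1/9, 7/19, 3.02, 5, 6, 6, 8, 9]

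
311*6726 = 2091786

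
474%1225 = 474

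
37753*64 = 2416192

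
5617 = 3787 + 1830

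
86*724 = 62264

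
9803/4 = 2450 + 3/4 = 2450.75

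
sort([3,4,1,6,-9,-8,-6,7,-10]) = [-10,-9,-8,-6,1,3,4,6,7]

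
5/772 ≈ 0.00648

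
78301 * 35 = 2740535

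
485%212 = 61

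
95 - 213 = -118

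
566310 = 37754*15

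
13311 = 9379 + 3932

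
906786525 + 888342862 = 1795129387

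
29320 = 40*733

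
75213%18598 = 821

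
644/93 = 6 + 86/93 ≈ 6.92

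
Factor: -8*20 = -1*2^5*5^1 = -160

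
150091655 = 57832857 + 92258798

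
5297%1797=1703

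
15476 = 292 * 53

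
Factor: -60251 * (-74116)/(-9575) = -1 * 2^2 * 5^(-2) * 7^1 * 383^(-1) * 2647^1 * 60251^1 = -4465563116/9575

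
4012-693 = 3319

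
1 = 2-1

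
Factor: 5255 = 5^1*1051^1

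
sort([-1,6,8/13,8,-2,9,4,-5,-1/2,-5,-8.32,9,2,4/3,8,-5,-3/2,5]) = [-8.32,-5,-5,-5,-2,-3/2,-1,-1/2,8/13,4/3,2,4,5,6,8,8,9,9]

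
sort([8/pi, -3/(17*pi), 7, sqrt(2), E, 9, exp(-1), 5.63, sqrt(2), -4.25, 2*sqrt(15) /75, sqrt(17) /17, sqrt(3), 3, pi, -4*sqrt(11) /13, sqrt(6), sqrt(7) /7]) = [-4.25, -4*sqrt(11) /13, -3/(17*pi), 2*sqrt(15) /75, sqrt(17) /17, exp(-1), sqrt(7) /7, sqrt(2), sqrt(2), sqrt(3), sqrt(6), 8/pi, E, 3, pi, 5.63, 7, 9]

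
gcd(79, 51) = 1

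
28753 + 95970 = 124723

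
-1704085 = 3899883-5603968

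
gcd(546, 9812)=2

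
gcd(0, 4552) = 4552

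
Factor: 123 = 3^1 * 41^1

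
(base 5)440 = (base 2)1111000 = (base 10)120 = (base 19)66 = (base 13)93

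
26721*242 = 6466482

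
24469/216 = 113 + 61/216 ≈ 113.28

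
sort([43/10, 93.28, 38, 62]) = [43/10, 38, 62, 93.28]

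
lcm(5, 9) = 45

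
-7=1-8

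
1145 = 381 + 764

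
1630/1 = 1630 = 1630.00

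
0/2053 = 0 = 0.00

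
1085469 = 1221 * 889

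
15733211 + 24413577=40146788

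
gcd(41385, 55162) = 1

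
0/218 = 0 = 0.00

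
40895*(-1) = -40895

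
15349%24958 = 15349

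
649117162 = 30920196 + 618196966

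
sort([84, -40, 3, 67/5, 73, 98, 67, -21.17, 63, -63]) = [-63, -40, -21.17, 3, 67/5, 63, 67, 73, 84, 98]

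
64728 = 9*7192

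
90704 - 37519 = 53185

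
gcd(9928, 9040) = 8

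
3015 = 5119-2104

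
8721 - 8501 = 220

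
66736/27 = 2471 + 19/27 ≈ 2471.70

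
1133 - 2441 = -1308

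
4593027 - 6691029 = -2098002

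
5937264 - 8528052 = -2590788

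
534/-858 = -89/143 ≈ -0.622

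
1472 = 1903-431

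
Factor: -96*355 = -1*2^5*3^1*5^1*71^1 = -34080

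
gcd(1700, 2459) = 1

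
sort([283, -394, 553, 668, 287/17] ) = [-394, 287/17, 283, 553, 668] 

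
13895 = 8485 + 5410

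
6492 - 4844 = 1648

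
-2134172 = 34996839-37131011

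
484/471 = 1 + 13/471 ≈ 1.03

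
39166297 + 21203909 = 60370206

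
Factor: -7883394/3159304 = -1 * 2^(-2) * 3^1 * 557^(-1) * 709^(-1) * 1313899^1 = -3941697/1579652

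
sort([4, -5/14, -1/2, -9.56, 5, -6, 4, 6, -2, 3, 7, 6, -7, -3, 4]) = [-9.56, -7, -6, -3, -2, -1/2, -5/14, 3, 4, 4, 4, 5, 6, 6, 7]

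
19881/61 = 325 + 56/61 ≈ 325.92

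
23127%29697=23127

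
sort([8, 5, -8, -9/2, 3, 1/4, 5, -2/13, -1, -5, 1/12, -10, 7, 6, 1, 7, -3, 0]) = [-10, -8, -5, -9/2, -3, -1, -2/13, 0, 1/12, 1/4, 1, 3, 5, 5, 6, 7, 7, 8]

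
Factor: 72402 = 2^1 * 3^1 * 11^1 * 1097^1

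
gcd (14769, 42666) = 1641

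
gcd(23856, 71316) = 84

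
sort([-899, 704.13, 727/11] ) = [-899, 727/11, 704.13] 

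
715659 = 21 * 34079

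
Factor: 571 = 571^1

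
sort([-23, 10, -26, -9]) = [-26, -23, -9, 10]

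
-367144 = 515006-882150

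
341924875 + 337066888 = 678991763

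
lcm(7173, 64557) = 64557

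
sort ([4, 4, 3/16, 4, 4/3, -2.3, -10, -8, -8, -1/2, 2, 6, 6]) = [-10, -8, -8, -2.3, -1/2, 3/16, 4/3, 2, 4, 4, 4, 6, 6]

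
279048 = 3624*77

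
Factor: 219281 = 219281^1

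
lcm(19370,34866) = 174330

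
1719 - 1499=220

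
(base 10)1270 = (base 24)24m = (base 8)2366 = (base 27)1k1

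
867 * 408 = 353736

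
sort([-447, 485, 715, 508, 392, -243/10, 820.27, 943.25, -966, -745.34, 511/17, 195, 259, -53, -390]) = [-966, -745.34, -447, -390, -53, -243/10, 511/17, 195, 259, 392, 485, 508, 715, 820.27, 943.25]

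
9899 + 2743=12642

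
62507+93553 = 156060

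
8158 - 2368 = 5790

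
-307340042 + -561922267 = -869262309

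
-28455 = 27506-55961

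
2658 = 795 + 1863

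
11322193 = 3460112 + 7862081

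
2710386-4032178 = -1321792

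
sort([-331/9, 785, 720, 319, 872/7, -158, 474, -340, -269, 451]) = [-340, -269, -158, -331/9, 872/7, 319, 451, 474, 720, 785]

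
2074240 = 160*12964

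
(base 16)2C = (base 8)54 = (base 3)1122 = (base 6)112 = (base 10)44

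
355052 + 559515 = 914567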